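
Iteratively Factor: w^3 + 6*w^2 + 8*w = (w + 4)*(w^2 + 2*w) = w*(w + 4)*(w + 2)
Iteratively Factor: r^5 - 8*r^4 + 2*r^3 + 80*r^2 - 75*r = (r - 1)*(r^4 - 7*r^3 - 5*r^2 + 75*r) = (r - 5)*(r - 1)*(r^3 - 2*r^2 - 15*r) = (r - 5)*(r - 1)*(r + 3)*(r^2 - 5*r) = (r - 5)^2*(r - 1)*(r + 3)*(r)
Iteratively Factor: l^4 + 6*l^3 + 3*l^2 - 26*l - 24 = (l + 1)*(l^3 + 5*l^2 - 2*l - 24) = (l + 1)*(l + 4)*(l^2 + l - 6) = (l + 1)*(l + 3)*(l + 4)*(l - 2)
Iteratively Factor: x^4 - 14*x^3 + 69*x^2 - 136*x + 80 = (x - 1)*(x^3 - 13*x^2 + 56*x - 80) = (x - 4)*(x - 1)*(x^2 - 9*x + 20) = (x - 4)^2*(x - 1)*(x - 5)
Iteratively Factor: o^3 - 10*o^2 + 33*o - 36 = (o - 3)*(o^2 - 7*o + 12) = (o - 3)^2*(o - 4)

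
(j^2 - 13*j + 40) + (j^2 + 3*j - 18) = 2*j^2 - 10*j + 22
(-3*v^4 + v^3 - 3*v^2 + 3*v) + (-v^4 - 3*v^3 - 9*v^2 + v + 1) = -4*v^4 - 2*v^3 - 12*v^2 + 4*v + 1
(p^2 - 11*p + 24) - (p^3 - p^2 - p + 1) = -p^3 + 2*p^2 - 10*p + 23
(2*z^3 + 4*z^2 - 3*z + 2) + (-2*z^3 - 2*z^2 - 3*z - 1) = 2*z^2 - 6*z + 1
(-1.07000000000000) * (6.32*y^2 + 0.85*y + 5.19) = -6.7624*y^2 - 0.9095*y - 5.5533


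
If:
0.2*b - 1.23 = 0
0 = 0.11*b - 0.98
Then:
No Solution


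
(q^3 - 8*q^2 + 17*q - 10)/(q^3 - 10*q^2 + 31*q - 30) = (q - 1)/(q - 3)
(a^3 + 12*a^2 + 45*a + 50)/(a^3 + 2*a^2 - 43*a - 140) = (a^2 + 7*a + 10)/(a^2 - 3*a - 28)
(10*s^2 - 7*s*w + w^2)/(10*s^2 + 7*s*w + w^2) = (10*s^2 - 7*s*w + w^2)/(10*s^2 + 7*s*w + w^2)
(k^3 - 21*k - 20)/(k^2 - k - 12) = (-k^3 + 21*k + 20)/(-k^2 + k + 12)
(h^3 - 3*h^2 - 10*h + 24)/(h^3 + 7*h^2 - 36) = (h - 4)/(h + 6)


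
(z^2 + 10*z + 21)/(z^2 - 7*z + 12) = (z^2 + 10*z + 21)/(z^2 - 7*z + 12)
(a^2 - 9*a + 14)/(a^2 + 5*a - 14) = (a - 7)/(a + 7)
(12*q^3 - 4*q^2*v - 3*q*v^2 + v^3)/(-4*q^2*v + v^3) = (-3*q + v)/v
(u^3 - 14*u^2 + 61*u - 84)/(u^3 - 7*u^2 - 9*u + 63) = (u - 4)/(u + 3)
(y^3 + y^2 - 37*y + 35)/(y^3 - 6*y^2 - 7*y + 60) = (y^2 + 6*y - 7)/(y^2 - y - 12)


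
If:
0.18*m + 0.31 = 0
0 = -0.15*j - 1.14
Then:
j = -7.60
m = -1.72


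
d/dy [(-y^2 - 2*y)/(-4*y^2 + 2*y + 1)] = 2*(-5*y^2 - y - 1)/(16*y^4 - 16*y^3 - 4*y^2 + 4*y + 1)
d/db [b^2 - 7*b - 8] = 2*b - 7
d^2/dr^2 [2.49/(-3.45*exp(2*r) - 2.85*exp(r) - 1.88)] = (-2.49*(6.9*exp(r) + 2.85)*(13.8*exp(r) + 5.7)*exp(r) + (34.362*exp(r) + 7.0965)*(3.45*exp(2*r) + 2.85*exp(r) + 1.88))*exp(r)/(3.45*exp(2*r) + 2.85*exp(r) + 1.88)^3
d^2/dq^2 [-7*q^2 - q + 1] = -14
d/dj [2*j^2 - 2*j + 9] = 4*j - 2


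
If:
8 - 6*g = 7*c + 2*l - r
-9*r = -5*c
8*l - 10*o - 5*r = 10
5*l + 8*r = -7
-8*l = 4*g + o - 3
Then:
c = -4104/5045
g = 12273/5045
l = -683/1009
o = -6637/5045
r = -456/1009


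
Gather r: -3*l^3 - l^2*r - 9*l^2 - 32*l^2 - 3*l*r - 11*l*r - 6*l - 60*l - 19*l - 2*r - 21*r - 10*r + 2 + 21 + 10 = -3*l^3 - 41*l^2 - 85*l + r*(-l^2 - 14*l - 33) + 33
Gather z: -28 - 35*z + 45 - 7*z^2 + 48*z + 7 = -7*z^2 + 13*z + 24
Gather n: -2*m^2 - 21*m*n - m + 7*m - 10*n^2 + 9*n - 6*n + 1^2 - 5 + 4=-2*m^2 + 6*m - 10*n^2 + n*(3 - 21*m)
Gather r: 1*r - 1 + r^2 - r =r^2 - 1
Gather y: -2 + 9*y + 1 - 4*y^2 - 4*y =-4*y^2 + 5*y - 1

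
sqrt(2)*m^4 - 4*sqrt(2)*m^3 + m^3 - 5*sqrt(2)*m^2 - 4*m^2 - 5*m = m*(m - 5)*(m + 1)*(sqrt(2)*m + 1)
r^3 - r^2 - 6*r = r*(r - 3)*(r + 2)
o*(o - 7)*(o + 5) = o^3 - 2*o^2 - 35*o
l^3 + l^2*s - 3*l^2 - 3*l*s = l*(l - 3)*(l + s)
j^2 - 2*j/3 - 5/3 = (j - 5/3)*(j + 1)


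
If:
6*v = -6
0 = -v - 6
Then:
No Solution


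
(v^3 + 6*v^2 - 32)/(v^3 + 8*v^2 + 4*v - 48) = (v + 4)/(v + 6)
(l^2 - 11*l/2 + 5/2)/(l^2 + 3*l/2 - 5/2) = (2*l^2 - 11*l + 5)/(2*l^2 + 3*l - 5)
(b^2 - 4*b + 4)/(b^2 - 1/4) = 4*(b^2 - 4*b + 4)/(4*b^2 - 1)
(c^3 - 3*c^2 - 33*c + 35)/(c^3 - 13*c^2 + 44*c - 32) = (c^2 - 2*c - 35)/(c^2 - 12*c + 32)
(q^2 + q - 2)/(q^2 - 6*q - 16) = (q - 1)/(q - 8)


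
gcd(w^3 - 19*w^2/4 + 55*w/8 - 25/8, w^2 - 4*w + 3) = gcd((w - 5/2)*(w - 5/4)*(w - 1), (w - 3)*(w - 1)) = w - 1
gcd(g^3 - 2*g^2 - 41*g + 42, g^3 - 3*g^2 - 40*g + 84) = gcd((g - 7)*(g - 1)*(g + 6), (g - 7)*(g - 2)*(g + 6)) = g^2 - g - 42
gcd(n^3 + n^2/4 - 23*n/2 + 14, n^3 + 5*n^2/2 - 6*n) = n + 4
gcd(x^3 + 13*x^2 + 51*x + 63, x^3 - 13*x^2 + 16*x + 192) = x + 3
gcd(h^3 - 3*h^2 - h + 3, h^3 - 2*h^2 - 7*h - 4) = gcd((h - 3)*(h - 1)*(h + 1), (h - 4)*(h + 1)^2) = h + 1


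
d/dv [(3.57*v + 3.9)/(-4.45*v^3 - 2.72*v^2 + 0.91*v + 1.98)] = (31.773*v^3 + 61.7754*v^2 + 21.216*v + 3.5196)/(19.8025*v^6 + 24.208*v^5 - 0.700599999999999*v^4 - 22.5724*v^3 - 9.9431*v^2 + 3.6036*v + 3.9204)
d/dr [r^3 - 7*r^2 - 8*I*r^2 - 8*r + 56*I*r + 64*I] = 3*r^2 - 14*r - 16*I*r - 8 + 56*I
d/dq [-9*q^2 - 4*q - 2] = -18*q - 4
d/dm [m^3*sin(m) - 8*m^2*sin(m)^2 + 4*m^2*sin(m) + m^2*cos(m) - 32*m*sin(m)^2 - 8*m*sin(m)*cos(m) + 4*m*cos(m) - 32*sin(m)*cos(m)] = m^3*cos(m) + 2*m^2*sin(m) - 8*m^2*sin(2*m) + 4*m^2*cos(m) + 4*m*sin(m) - 32*m*sin(2*m) + 2*m*cos(m) - 8*m - 4*sin(2*m) + 4*cos(m) - 16*cos(2*m) - 16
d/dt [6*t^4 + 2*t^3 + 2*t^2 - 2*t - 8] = 24*t^3 + 6*t^2 + 4*t - 2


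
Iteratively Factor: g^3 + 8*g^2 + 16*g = (g)*(g^2 + 8*g + 16) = g*(g + 4)*(g + 4)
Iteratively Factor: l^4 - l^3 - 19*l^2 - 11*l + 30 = (l + 3)*(l^3 - 4*l^2 - 7*l + 10) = (l - 5)*(l + 3)*(l^2 + l - 2) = (l - 5)*(l - 1)*(l + 3)*(l + 2)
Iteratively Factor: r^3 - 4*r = (r)*(r^2 - 4) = r*(r + 2)*(r - 2)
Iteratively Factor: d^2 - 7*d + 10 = (d - 2)*(d - 5)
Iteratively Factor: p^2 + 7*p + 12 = (p + 3)*(p + 4)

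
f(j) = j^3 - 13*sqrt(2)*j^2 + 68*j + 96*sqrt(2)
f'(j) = 3*j^2 - 26*sqrt(2)*j + 68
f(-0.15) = 125.15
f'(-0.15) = 73.58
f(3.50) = 191.43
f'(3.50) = -23.94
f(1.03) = 187.39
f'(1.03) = 33.31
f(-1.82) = -54.92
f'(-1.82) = 144.86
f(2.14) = 206.89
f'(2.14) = 3.05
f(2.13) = 206.86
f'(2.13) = 3.29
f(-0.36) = 108.86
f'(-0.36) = 81.63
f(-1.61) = -25.54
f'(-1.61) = 134.98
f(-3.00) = -260.70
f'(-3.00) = 205.31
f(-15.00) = -8395.81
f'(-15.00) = 1294.54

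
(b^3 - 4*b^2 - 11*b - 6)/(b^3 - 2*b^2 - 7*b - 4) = (b - 6)/(b - 4)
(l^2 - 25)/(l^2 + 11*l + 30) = (l - 5)/(l + 6)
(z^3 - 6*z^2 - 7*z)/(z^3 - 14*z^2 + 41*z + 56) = z/(z - 8)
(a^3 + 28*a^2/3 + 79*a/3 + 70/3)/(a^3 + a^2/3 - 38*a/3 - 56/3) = (a + 5)/(a - 4)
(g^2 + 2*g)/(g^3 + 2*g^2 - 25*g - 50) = g/(g^2 - 25)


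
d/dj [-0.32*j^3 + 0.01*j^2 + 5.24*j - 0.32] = -0.96*j^2 + 0.02*j + 5.24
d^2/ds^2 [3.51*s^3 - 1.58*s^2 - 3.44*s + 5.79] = 21.06*s - 3.16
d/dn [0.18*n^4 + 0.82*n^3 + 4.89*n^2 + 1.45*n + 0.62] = 0.72*n^3 + 2.46*n^2 + 9.78*n + 1.45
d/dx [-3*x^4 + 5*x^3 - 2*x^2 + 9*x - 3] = -12*x^3 + 15*x^2 - 4*x + 9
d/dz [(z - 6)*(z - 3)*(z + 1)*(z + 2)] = 4*z^3 - 18*z^2 - 14*z + 36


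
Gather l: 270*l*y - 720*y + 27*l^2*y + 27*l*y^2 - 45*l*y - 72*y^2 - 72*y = 27*l^2*y + l*(27*y^2 + 225*y) - 72*y^2 - 792*y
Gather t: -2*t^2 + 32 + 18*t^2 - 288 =16*t^2 - 256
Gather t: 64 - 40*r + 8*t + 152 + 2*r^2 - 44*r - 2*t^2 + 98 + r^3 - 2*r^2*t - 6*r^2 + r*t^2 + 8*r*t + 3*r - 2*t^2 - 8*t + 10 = r^3 - 4*r^2 - 81*r + t^2*(r - 4) + t*(-2*r^2 + 8*r) + 324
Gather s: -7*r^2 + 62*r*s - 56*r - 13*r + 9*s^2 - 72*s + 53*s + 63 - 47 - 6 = -7*r^2 - 69*r + 9*s^2 + s*(62*r - 19) + 10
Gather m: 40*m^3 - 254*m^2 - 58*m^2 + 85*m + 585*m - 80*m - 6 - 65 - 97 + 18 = 40*m^3 - 312*m^2 + 590*m - 150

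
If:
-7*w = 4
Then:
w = -4/7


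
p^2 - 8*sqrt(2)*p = p*(p - 8*sqrt(2))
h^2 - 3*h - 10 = (h - 5)*(h + 2)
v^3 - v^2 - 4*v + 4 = (v - 2)*(v - 1)*(v + 2)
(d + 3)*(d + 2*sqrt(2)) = d^2 + 2*sqrt(2)*d + 3*d + 6*sqrt(2)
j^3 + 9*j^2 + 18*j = j*(j + 3)*(j + 6)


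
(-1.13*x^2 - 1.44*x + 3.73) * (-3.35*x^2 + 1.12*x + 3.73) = 3.7855*x^4 + 3.5584*x^3 - 18.3232*x^2 - 1.1936*x + 13.9129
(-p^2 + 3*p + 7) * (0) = 0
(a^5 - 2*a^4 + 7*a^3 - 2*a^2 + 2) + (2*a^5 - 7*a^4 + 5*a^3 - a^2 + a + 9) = 3*a^5 - 9*a^4 + 12*a^3 - 3*a^2 + a + 11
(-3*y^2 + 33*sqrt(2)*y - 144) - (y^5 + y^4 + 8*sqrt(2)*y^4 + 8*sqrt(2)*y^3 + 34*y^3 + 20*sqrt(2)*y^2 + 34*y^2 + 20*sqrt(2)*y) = -y^5 - 8*sqrt(2)*y^4 - y^4 - 34*y^3 - 8*sqrt(2)*y^3 - 37*y^2 - 20*sqrt(2)*y^2 + 13*sqrt(2)*y - 144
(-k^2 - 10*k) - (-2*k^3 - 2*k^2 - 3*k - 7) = 2*k^3 + k^2 - 7*k + 7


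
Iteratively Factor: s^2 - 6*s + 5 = (s - 5)*(s - 1)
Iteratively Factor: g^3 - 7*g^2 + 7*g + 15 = (g - 3)*(g^2 - 4*g - 5) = (g - 3)*(g + 1)*(g - 5)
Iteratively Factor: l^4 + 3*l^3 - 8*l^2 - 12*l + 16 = (l - 1)*(l^3 + 4*l^2 - 4*l - 16) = (l - 1)*(l + 4)*(l^2 - 4) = (l - 1)*(l + 2)*(l + 4)*(l - 2)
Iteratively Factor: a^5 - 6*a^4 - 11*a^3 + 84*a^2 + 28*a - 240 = (a - 5)*(a^4 - a^3 - 16*a^2 + 4*a + 48) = (a - 5)*(a - 2)*(a^3 + a^2 - 14*a - 24) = (a - 5)*(a - 4)*(a - 2)*(a^2 + 5*a + 6) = (a - 5)*(a - 4)*(a - 2)*(a + 2)*(a + 3)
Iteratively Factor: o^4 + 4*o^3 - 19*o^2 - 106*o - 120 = (o + 3)*(o^3 + o^2 - 22*o - 40) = (o - 5)*(o + 3)*(o^2 + 6*o + 8) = (o - 5)*(o + 2)*(o + 3)*(o + 4)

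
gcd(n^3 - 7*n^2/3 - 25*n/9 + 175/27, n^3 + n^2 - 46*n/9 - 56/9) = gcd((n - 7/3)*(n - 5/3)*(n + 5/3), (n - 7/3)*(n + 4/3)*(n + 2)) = n - 7/3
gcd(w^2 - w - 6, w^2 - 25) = 1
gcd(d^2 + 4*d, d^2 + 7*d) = d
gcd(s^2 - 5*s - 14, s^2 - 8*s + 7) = s - 7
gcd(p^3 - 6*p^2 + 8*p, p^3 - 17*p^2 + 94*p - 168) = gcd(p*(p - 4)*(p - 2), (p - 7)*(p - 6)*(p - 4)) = p - 4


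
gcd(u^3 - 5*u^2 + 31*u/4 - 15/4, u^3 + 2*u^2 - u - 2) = u - 1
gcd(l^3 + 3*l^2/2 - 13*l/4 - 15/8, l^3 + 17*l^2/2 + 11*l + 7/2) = l + 1/2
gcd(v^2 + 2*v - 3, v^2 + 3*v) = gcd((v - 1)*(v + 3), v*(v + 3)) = v + 3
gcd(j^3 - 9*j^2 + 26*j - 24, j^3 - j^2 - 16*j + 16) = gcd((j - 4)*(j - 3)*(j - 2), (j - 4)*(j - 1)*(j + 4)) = j - 4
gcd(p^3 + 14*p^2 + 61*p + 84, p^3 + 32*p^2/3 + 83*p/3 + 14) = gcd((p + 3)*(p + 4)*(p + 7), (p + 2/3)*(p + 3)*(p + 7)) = p^2 + 10*p + 21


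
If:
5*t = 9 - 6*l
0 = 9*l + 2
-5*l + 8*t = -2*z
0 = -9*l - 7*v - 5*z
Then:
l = -2/9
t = 31/15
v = 415/63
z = -397/45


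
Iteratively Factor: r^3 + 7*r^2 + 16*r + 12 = (r + 2)*(r^2 + 5*r + 6) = (r + 2)*(r + 3)*(r + 2)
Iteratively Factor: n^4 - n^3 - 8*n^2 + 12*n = (n - 2)*(n^3 + n^2 - 6*n) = (n - 2)*(n + 3)*(n^2 - 2*n) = n*(n - 2)*(n + 3)*(n - 2)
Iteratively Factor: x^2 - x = (x - 1)*(x)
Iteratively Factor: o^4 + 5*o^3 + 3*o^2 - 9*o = (o - 1)*(o^3 + 6*o^2 + 9*o) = (o - 1)*(o + 3)*(o^2 + 3*o) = o*(o - 1)*(o + 3)*(o + 3)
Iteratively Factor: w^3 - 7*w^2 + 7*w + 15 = (w + 1)*(w^2 - 8*w + 15) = (w - 5)*(w + 1)*(w - 3)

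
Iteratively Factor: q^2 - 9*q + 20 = (q - 5)*(q - 4)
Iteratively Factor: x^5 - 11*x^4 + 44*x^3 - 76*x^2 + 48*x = (x - 2)*(x^4 - 9*x^3 + 26*x^2 - 24*x) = (x - 3)*(x - 2)*(x^3 - 6*x^2 + 8*x) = (x - 4)*(x - 3)*(x - 2)*(x^2 - 2*x) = x*(x - 4)*(x - 3)*(x - 2)*(x - 2)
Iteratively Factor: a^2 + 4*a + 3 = (a + 3)*(a + 1)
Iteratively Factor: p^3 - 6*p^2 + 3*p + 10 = (p - 5)*(p^2 - p - 2) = (p - 5)*(p + 1)*(p - 2)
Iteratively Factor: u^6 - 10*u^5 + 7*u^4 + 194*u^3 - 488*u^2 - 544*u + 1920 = (u - 4)*(u^5 - 6*u^4 - 17*u^3 + 126*u^2 + 16*u - 480) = (u - 4)*(u + 4)*(u^4 - 10*u^3 + 23*u^2 + 34*u - 120) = (u - 4)*(u - 3)*(u + 4)*(u^3 - 7*u^2 + 2*u + 40) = (u - 4)*(u - 3)*(u + 2)*(u + 4)*(u^2 - 9*u + 20) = (u - 5)*(u - 4)*(u - 3)*(u + 2)*(u + 4)*(u - 4)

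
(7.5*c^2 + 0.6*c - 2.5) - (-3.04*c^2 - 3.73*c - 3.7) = 10.54*c^2 + 4.33*c + 1.2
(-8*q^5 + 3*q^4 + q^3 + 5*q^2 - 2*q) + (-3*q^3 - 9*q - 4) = -8*q^5 + 3*q^4 - 2*q^3 + 5*q^2 - 11*q - 4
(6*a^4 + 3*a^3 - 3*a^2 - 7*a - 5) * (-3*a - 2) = -18*a^5 - 21*a^4 + 3*a^3 + 27*a^2 + 29*a + 10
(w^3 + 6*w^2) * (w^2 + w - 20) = w^5 + 7*w^4 - 14*w^3 - 120*w^2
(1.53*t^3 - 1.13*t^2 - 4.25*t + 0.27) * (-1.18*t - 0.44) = -1.8054*t^4 + 0.6602*t^3 + 5.5122*t^2 + 1.5514*t - 0.1188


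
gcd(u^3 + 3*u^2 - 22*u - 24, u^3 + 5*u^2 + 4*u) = u + 1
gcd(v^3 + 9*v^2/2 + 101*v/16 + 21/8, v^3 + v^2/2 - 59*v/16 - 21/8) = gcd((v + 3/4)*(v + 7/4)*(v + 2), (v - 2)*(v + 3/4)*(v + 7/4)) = v^2 + 5*v/2 + 21/16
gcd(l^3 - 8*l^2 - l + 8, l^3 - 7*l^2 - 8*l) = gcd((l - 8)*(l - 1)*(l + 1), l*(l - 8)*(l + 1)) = l^2 - 7*l - 8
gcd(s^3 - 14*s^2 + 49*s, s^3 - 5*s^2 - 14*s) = s^2 - 7*s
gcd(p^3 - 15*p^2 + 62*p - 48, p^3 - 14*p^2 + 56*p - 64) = p - 8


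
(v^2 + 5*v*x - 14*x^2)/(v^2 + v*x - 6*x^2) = (v + 7*x)/(v + 3*x)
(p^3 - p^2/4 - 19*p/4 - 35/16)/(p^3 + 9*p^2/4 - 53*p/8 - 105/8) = (p + 1/2)/(p + 3)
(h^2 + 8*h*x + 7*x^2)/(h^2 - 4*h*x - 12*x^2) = (-h^2 - 8*h*x - 7*x^2)/(-h^2 + 4*h*x + 12*x^2)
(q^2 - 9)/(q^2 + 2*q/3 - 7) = 3*(q - 3)/(3*q - 7)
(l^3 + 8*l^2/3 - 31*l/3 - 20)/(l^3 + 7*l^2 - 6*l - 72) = (l + 5/3)/(l + 6)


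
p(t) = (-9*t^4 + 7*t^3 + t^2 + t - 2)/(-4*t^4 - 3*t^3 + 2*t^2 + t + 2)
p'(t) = (-36*t^3 + 21*t^2 + 2*t + 1)/(-4*t^4 - 3*t^3 + 2*t^2 + t + 2) + (16*t^3 + 9*t^2 - 4*t - 1)*(-9*t^4 + 7*t^3 + t^2 + t - 2)/(-4*t^4 - 3*t^3 + 2*t^2 + t + 2)^2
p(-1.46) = 15.86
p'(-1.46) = 62.91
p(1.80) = 1.03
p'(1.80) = 0.40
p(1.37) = 0.85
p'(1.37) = 0.39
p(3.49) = 1.48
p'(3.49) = 0.17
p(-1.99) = 6.30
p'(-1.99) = 5.21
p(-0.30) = -1.28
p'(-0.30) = 1.31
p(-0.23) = -1.20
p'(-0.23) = 0.97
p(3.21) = 1.43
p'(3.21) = 0.19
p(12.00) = 1.99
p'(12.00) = 0.02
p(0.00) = -1.00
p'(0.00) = 1.00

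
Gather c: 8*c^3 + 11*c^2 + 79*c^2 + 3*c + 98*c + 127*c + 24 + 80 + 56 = 8*c^3 + 90*c^2 + 228*c + 160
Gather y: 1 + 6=7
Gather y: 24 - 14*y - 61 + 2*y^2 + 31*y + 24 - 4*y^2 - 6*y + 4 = -2*y^2 + 11*y - 9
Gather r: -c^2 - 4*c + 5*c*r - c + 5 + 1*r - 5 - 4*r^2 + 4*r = -c^2 - 5*c - 4*r^2 + r*(5*c + 5)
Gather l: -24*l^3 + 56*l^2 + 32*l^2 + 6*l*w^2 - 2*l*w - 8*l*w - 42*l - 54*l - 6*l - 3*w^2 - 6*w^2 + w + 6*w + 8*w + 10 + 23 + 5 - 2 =-24*l^3 + 88*l^2 + l*(6*w^2 - 10*w - 102) - 9*w^2 + 15*w + 36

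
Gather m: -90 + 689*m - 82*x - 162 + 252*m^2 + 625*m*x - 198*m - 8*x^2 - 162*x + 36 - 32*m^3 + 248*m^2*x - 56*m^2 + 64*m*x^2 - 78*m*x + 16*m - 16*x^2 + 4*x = -32*m^3 + m^2*(248*x + 196) + m*(64*x^2 + 547*x + 507) - 24*x^2 - 240*x - 216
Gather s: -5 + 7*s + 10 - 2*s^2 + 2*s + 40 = -2*s^2 + 9*s + 45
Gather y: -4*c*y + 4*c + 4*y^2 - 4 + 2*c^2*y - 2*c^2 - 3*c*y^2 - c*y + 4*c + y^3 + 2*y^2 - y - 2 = -2*c^2 + 8*c + y^3 + y^2*(6 - 3*c) + y*(2*c^2 - 5*c - 1) - 6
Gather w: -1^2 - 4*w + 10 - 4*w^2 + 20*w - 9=-4*w^2 + 16*w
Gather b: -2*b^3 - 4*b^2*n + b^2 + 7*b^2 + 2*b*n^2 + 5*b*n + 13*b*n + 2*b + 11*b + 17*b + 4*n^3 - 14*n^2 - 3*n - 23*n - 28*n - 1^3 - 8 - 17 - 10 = -2*b^3 + b^2*(8 - 4*n) + b*(2*n^2 + 18*n + 30) + 4*n^3 - 14*n^2 - 54*n - 36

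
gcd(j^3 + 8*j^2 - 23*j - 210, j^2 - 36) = j + 6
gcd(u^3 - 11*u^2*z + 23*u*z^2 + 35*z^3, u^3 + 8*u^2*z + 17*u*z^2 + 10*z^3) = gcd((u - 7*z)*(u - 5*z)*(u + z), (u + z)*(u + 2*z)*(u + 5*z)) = u + z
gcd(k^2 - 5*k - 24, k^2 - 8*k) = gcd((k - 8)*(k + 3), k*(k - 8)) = k - 8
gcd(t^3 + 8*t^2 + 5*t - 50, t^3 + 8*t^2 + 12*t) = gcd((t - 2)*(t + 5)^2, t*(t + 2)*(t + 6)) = 1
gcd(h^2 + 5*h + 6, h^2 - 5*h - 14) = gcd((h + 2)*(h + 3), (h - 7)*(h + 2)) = h + 2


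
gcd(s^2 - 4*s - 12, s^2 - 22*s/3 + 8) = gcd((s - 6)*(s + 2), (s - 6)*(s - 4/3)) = s - 6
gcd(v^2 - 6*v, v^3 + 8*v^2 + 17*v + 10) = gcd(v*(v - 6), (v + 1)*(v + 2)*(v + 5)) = 1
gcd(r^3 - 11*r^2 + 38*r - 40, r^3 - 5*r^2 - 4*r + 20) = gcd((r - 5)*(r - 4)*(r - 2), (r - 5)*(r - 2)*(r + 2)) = r^2 - 7*r + 10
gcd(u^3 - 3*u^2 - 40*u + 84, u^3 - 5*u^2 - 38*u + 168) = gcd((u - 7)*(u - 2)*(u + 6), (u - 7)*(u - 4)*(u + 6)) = u^2 - u - 42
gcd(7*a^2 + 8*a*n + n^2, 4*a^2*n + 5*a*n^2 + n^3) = a + n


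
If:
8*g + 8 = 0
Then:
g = -1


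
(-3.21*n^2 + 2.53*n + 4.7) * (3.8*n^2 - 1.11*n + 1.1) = -12.198*n^4 + 13.1771*n^3 + 11.5207*n^2 - 2.434*n + 5.17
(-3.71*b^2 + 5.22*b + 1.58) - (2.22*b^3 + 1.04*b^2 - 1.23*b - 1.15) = -2.22*b^3 - 4.75*b^2 + 6.45*b + 2.73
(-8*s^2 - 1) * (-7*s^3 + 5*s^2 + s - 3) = 56*s^5 - 40*s^4 - s^3 + 19*s^2 - s + 3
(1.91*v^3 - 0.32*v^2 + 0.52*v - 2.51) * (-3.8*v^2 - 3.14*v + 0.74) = -7.258*v^5 - 4.7814*v^4 + 0.4422*v^3 + 7.6684*v^2 + 8.2662*v - 1.8574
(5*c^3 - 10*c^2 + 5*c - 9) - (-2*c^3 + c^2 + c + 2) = 7*c^3 - 11*c^2 + 4*c - 11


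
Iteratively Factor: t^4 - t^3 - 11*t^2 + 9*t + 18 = (t + 1)*(t^3 - 2*t^2 - 9*t + 18) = (t - 2)*(t + 1)*(t^2 - 9) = (t - 3)*(t - 2)*(t + 1)*(t + 3)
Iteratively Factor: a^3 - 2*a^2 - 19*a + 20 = (a + 4)*(a^2 - 6*a + 5) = (a - 5)*(a + 4)*(a - 1)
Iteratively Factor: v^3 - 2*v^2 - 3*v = (v + 1)*(v^2 - 3*v) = v*(v + 1)*(v - 3)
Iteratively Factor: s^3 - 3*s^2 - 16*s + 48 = (s - 4)*(s^2 + s - 12) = (s - 4)*(s + 4)*(s - 3)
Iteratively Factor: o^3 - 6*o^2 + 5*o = (o - 5)*(o^2 - o) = (o - 5)*(o - 1)*(o)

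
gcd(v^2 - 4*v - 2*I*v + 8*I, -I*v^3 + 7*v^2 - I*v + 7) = 1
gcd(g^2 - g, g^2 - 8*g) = g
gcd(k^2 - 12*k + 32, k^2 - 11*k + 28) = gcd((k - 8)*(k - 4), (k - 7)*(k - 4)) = k - 4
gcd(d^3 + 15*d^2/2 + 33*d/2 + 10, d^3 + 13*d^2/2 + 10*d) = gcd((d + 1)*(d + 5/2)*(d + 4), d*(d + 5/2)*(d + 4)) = d^2 + 13*d/2 + 10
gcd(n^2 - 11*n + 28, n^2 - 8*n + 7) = n - 7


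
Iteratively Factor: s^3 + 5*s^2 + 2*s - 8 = (s + 2)*(s^2 + 3*s - 4) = (s + 2)*(s + 4)*(s - 1)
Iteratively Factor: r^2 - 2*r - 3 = (r - 3)*(r + 1)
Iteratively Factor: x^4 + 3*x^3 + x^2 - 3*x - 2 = (x + 1)*(x^3 + 2*x^2 - x - 2) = (x - 1)*(x + 1)*(x^2 + 3*x + 2) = (x - 1)*(x + 1)^2*(x + 2)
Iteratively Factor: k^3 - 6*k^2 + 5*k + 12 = (k - 4)*(k^2 - 2*k - 3) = (k - 4)*(k + 1)*(k - 3)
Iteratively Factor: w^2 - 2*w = (w - 2)*(w)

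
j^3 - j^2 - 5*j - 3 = (j - 3)*(j + 1)^2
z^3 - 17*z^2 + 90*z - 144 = (z - 8)*(z - 6)*(z - 3)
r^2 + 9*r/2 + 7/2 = (r + 1)*(r + 7/2)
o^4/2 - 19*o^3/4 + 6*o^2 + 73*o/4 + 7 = (o/2 + 1/2)*(o - 7)*(o - 4)*(o + 1/2)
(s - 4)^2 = s^2 - 8*s + 16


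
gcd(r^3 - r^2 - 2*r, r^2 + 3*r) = r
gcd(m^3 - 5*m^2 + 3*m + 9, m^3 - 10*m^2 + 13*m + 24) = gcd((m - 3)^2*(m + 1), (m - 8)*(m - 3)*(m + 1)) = m^2 - 2*m - 3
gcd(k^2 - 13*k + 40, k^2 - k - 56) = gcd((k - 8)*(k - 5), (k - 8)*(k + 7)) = k - 8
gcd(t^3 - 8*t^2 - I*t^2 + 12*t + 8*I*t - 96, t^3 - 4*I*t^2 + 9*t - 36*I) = t^2 - I*t + 12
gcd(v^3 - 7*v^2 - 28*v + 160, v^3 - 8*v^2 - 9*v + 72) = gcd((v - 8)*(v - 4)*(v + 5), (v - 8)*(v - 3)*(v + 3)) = v - 8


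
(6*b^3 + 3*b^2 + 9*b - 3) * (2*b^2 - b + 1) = 12*b^5 + 21*b^3 - 12*b^2 + 12*b - 3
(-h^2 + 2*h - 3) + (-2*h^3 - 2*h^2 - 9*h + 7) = -2*h^3 - 3*h^2 - 7*h + 4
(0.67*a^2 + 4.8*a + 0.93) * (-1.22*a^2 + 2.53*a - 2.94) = -0.8174*a^4 - 4.1609*a^3 + 9.0396*a^2 - 11.7591*a - 2.7342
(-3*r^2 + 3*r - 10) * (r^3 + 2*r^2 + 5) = -3*r^5 - 3*r^4 - 4*r^3 - 35*r^2 + 15*r - 50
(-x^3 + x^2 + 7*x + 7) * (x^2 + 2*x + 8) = -x^5 - x^4 + x^3 + 29*x^2 + 70*x + 56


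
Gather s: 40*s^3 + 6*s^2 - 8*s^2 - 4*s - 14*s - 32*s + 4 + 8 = 40*s^3 - 2*s^2 - 50*s + 12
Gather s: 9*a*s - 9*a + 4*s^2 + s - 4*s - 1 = -9*a + 4*s^2 + s*(9*a - 3) - 1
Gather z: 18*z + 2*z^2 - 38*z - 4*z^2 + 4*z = -2*z^2 - 16*z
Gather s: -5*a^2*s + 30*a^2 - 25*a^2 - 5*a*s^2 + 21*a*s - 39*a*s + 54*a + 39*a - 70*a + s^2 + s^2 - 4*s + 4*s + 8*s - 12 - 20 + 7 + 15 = 5*a^2 + 23*a + s^2*(2 - 5*a) + s*(-5*a^2 - 18*a + 8) - 10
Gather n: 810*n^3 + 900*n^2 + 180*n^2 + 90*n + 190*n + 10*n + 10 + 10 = 810*n^3 + 1080*n^2 + 290*n + 20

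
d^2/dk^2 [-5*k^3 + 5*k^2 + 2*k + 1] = 10 - 30*k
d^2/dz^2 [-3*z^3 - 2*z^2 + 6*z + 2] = -18*z - 4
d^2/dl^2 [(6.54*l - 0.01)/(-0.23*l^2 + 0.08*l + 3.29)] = ((0.46*l - 0.08)*(0.92*l - 0.16)*(6.54*l - 0.01) + (9.0252*l - 1.051)*(-0.23*l^2 + 0.08*l + 3.29))/(-0.23*l^2 + 0.08*l + 3.29)^3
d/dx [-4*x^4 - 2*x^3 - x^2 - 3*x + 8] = -16*x^3 - 6*x^2 - 2*x - 3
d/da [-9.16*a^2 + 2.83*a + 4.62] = 2.83 - 18.32*a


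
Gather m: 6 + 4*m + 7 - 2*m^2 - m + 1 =-2*m^2 + 3*m + 14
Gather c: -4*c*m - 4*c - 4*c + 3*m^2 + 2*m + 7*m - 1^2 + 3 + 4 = c*(-4*m - 8) + 3*m^2 + 9*m + 6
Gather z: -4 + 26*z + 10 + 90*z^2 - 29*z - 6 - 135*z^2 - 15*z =-45*z^2 - 18*z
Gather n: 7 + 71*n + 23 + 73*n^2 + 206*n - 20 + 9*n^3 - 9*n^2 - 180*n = 9*n^3 + 64*n^2 + 97*n + 10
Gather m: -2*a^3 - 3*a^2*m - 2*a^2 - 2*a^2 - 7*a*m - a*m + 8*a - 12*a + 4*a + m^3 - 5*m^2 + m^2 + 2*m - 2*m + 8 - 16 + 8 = -2*a^3 - 4*a^2 + m^3 - 4*m^2 + m*(-3*a^2 - 8*a)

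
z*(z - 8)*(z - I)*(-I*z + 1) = -I*z^4 + 8*I*z^3 - I*z^2 + 8*I*z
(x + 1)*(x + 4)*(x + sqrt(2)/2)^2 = x^4 + sqrt(2)*x^3 + 5*x^3 + 9*x^2/2 + 5*sqrt(2)*x^2 + 5*x/2 + 4*sqrt(2)*x + 2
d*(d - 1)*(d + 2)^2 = d^4 + 3*d^3 - 4*d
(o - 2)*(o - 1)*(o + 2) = o^3 - o^2 - 4*o + 4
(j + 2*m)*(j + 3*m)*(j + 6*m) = j^3 + 11*j^2*m + 36*j*m^2 + 36*m^3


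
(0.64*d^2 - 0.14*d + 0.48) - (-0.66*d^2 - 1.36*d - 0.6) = 1.3*d^2 + 1.22*d + 1.08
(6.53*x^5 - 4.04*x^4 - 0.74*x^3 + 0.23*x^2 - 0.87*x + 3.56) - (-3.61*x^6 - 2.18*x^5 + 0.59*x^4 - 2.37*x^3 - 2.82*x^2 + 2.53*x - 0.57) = 3.61*x^6 + 8.71*x^5 - 4.63*x^4 + 1.63*x^3 + 3.05*x^2 - 3.4*x + 4.13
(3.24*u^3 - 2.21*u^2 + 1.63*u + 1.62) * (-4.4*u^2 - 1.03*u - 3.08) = -14.256*u^5 + 6.3868*u^4 - 14.8749*u^3 - 2.0001*u^2 - 6.689*u - 4.9896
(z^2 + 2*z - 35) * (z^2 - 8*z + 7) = z^4 - 6*z^3 - 44*z^2 + 294*z - 245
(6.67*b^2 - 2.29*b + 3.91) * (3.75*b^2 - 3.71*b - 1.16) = 25.0125*b^4 - 33.3332*b^3 + 15.4212*b^2 - 11.8497*b - 4.5356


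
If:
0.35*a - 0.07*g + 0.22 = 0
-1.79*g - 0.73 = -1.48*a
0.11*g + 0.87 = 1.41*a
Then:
No Solution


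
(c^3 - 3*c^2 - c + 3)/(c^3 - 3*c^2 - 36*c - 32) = (c^2 - 4*c + 3)/(c^2 - 4*c - 32)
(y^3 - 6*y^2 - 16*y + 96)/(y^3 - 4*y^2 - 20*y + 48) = (y - 4)/(y - 2)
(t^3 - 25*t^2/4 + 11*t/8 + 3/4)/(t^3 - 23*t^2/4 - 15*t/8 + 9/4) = (4*t + 1)/(4*t + 3)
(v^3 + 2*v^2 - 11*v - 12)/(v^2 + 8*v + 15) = (v^3 + 2*v^2 - 11*v - 12)/(v^2 + 8*v + 15)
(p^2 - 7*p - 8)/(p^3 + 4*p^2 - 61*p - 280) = (p + 1)/(p^2 + 12*p + 35)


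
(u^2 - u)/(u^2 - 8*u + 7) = u/(u - 7)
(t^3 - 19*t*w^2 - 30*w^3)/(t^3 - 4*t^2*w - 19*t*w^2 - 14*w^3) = (t^2 - 2*t*w - 15*w^2)/(t^2 - 6*t*w - 7*w^2)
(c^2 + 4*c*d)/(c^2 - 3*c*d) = (c + 4*d)/(c - 3*d)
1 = 1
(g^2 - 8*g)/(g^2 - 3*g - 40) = g/(g + 5)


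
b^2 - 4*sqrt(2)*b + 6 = (b - 3*sqrt(2))*(b - sqrt(2))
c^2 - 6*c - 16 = (c - 8)*(c + 2)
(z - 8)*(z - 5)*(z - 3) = z^3 - 16*z^2 + 79*z - 120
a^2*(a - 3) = a^3 - 3*a^2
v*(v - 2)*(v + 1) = v^3 - v^2 - 2*v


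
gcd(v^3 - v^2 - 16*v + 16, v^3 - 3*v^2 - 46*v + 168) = v - 4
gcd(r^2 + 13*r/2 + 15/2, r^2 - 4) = 1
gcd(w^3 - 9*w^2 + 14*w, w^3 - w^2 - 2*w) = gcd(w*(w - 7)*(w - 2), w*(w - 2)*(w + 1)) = w^2 - 2*w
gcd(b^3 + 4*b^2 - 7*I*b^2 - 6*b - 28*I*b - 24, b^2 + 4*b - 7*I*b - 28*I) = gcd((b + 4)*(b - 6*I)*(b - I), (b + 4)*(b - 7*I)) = b + 4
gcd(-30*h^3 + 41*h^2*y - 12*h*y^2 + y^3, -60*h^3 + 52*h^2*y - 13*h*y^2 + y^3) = 30*h^2 - 11*h*y + y^2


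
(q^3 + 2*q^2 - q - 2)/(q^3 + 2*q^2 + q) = (q^2 + q - 2)/(q*(q + 1))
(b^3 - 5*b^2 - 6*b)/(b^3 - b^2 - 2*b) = (b - 6)/(b - 2)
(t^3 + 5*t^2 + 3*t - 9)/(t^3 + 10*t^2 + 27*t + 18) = (t^2 + 2*t - 3)/(t^2 + 7*t + 6)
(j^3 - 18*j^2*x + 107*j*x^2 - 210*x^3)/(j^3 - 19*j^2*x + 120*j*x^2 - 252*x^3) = (-j + 5*x)/(-j + 6*x)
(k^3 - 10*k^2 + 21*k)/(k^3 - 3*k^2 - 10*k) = (-k^2 + 10*k - 21)/(-k^2 + 3*k + 10)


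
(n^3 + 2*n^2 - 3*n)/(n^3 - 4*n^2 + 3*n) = (n + 3)/(n - 3)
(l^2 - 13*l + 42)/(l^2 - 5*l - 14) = (l - 6)/(l + 2)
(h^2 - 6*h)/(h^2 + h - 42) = h/(h + 7)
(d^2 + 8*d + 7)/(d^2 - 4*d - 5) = (d + 7)/(d - 5)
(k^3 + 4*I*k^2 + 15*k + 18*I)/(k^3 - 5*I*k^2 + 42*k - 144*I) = (k + I)/(k - 8*I)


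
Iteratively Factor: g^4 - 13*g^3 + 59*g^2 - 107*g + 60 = (g - 1)*(g^3 - 12*g^2 + 47*g - 60) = (g - 3)*(g - 1)*(g^2 - 9*g + 20) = (g - 4)*(g - 3)*(g - 1)*(g - 5)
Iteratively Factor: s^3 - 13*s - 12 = (s + 1)*(s^2 - s - 12) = (s - 4)*(s + 1)*(s + 3)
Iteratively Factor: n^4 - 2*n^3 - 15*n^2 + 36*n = (n)*(n^3 - 2*n^2 - 15*n + 36) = n*(n - 3)*(n^2 + n - 12) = n*(n - 3)^2*(n + 4)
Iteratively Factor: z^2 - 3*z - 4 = (z + 1)*(z - 4)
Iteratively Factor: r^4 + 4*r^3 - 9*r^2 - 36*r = (r + 4)*(r^3 - 9*r) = (r - 3)*(r + 4)*(r^2 + 3*r) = r*(r - 3)*(r + 4)*(r + 3)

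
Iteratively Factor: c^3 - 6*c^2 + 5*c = (c - 5)*(c^2 - c) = c*(c - 5)*(c - 1)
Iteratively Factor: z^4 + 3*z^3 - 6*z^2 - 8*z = (z)*(z^3 + 3*z^2 - 6*z - 8) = z*(z - 2)*(z^2 + 5*z + 4) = z*(z - 2)*(z + 1)*(z + 4)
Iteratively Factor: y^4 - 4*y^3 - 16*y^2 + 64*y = (y - 4)*(y^3 - 16*y) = (y - 4)*(y + 4)*(y^2 - 4*y) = (y - 4)^2*(y + 4)*(y)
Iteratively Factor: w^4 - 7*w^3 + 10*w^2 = (w - 2)*(w^3 - 5*w^2) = (w - 5)*(w - 2)*(w^2) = w*(w - 5)*(w - 2)*(w)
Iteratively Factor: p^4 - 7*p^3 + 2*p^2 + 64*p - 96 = (p - 4)*(p^3 - 3*p^2 - 10*p + 24) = (p - 4)^2*(p^2 + p - 6) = (p - 4)^2*(p - 2)*(p + 3)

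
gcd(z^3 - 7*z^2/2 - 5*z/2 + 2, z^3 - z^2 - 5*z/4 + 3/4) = z^2 + z/2 - 1/2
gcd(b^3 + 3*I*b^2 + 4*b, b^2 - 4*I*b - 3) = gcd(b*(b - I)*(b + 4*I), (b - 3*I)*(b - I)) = b - I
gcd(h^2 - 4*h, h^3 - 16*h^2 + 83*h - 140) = h - 4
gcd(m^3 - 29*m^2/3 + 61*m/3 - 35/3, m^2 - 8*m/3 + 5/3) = m^2 - 8*m/3 + 5/3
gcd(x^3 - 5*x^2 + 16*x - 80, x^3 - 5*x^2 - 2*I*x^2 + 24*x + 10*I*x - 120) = x^2 + x*(-5 + 4*I) - 20*I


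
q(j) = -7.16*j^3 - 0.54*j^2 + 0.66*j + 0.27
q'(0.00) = 0.66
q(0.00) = 0.27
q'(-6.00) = -766.14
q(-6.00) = 1523.43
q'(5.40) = -631.53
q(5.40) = -1139.35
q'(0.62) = -8.27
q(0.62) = -1.23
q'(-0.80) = -12.22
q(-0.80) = 3.06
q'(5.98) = -773.93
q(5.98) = -1546.24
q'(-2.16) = -97.22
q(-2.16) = 68.48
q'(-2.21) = -101.86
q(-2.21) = 73.46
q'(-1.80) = -66.99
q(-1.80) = 39.09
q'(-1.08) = -23.23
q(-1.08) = 7.95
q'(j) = -21.48*j^2 - 1.08*j + 0.66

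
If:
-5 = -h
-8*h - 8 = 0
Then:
No Solution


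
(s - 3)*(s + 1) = s^2 - 2*s - 3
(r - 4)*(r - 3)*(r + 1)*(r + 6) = r^4 - 31*r^2 + 42*r + 72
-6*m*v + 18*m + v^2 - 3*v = (-6*m + v)*(v - 3)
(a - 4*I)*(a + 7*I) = a^2 + 3*I*a + 28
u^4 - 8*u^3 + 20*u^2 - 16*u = u*(u - 4)*(u - 2)^2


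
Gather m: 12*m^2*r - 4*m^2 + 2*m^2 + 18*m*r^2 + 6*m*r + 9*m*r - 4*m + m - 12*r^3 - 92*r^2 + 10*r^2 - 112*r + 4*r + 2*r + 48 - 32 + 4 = m^2*(12*r - 2) + m*(18*r^2 + 15*r - 3) - 12*r^3 - 82*r^2 - 106*r + 20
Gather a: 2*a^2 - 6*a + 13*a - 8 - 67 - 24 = 2*a^2 + 7*a - 99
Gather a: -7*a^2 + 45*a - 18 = -7*a^2 + 45*a - 18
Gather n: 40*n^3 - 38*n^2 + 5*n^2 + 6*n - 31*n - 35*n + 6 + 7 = 40*n^3 - 33*n^2 - 60*n + 13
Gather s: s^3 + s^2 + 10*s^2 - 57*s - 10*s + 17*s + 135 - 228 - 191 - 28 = s^3 + 11*s^2 - 50*s - 312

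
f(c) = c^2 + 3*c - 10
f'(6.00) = 15.00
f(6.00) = 44.00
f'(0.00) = 3.00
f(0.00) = -10.00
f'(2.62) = 8.24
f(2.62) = 4.72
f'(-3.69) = -4.38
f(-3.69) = -7.45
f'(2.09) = 7.18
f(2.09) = 0.64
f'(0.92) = 4.84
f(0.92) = -6.39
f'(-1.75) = -0.50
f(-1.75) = -12.19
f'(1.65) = 6.30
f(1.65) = -2.33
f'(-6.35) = -9.70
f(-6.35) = 11.27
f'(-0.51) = 1.98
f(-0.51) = -11.27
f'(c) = 2*c + 3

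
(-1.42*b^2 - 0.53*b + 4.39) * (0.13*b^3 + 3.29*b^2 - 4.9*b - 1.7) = -0.1846*b^5 - 4.7407*b^4 + 5.785*b^3 + 19.4541*b^2 - 20.61*b - 7.463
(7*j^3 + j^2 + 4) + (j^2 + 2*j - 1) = 7*j^3 + 2*j^2 + 2*j + 3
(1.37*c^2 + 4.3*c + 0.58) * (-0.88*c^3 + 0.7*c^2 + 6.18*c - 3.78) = -1.2056*c^5 - 2.825*c^4 + 10.9662*c^3 + 21.8014*c^2 - 12.6696*c - 2.1924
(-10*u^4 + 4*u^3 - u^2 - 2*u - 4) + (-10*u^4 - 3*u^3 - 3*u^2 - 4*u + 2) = -20*u^4 + u^3 - 4*u^2 - 6*u - 2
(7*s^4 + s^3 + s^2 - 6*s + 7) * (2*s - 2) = 14*s^5 - 12*s^4 - 14*s^2 + 26*s - 14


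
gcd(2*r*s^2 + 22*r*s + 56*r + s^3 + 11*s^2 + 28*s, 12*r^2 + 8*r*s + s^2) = 2*r + s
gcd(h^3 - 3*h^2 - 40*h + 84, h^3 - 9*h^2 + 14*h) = h^2 - 9*h + 14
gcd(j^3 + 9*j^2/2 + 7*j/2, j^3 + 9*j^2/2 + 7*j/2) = j^3 + 9*j^2/2 + 7*j/2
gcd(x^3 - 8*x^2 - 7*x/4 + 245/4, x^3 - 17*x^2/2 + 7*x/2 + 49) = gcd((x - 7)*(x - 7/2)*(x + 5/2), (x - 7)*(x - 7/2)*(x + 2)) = x^2 - 21*x/2 + 49/2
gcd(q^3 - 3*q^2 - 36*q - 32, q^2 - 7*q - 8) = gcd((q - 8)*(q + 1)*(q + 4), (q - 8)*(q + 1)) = q^2 - 7*q - 8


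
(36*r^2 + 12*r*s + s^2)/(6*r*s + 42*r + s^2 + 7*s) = (6*r + s)/(s + 7)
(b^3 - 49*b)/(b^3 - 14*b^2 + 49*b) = (b + 7)/(b - 7)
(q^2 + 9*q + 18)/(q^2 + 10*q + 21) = (q + 6)/(q + 7)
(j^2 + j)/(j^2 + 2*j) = (j + 1)/(j + 2)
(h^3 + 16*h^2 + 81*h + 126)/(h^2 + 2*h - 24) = (h^2 + 10*h + 21)/(h - 4)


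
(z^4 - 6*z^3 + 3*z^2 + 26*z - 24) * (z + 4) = z^5 - 2*z^4 - 21*z^3 + 38*z^2 + 80*z - 96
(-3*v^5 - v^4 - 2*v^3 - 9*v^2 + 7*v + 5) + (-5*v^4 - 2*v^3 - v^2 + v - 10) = -3*v^5 - 6*v^4 - 4*v^3 - 10*v^2 + 8*v - 5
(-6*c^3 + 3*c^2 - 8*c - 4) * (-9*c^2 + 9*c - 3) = 54*c^5 - 81*c^4 + 117*c^3 - 45*c^2 - 12*c + 12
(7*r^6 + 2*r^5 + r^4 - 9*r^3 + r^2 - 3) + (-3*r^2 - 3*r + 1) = 7*r^6 + 2*r^5 + r^4 - 9*r^3 - 2*r^2 - 3*r - 2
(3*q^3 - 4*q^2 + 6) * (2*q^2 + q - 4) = 6*q^5 - 5*q^4 - 16*q^3 + 28*q^2 + 6*q - 24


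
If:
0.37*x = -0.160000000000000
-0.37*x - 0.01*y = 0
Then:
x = -0.43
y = 16.00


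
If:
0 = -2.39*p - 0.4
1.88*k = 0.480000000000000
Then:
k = 0.26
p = -0.17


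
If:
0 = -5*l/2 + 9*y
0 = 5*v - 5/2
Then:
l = 18*y/5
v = 1/2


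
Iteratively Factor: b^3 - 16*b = (b + 4)*(b^2 - 4*b) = b*(b + 4)*(b - 4)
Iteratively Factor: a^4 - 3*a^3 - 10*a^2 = (a + 2)*(a^3 - 5*a^2) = a*(a + 2)*(a^2 - 5*a) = a*(a - 5)*(a + 2)*(a)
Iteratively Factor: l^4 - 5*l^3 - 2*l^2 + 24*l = (l - 4)*(l^3 - l^2 - 6*l) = (l - 4)*(l + 2)*(l^2 - 3*l) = l*(l - 4)*(l + 2)*(l - 3)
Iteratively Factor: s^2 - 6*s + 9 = (s - 3)*(s - 3)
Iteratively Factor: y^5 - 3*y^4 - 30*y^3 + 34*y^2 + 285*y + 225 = (y + 3)*(y^4 - 6*y^3 - 12*y^2 + 70*y + 75) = (y - 5)*(y + 3)*(y^3 - y^2 - 17*y - 15) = (y - 5)^2*(y + 3)*(y^2 + 4*y + 3) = (y - 5)^2*(y + 1)*(y + 3)*(y + 3)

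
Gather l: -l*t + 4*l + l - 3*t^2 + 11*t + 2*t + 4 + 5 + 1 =l*(5 - t) - 3*t^2 + 13*t + 10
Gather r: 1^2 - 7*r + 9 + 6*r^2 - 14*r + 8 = 6*r^2 - 21*r + 18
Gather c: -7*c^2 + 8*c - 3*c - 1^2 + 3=-7*c^2 + 5*c + 2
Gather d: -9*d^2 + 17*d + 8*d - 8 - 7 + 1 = -9*d^2 + 25*d - 14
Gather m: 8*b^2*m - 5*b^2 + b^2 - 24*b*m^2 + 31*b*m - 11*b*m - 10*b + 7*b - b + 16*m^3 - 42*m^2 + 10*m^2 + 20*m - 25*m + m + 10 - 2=-4*b^2 - 4*b + 16*m^3 + m^2*(-24*b - 32) + m*(8*b^2 + 20*b - 4) + 8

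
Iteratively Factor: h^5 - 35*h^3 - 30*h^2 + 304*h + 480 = (h + 3)*(h^4 - 3*h^3 - 26*h^2 + 48*h + 160) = (h + 2)*(h + 3)*(h^3 - 5*h^2 - 16*h + 80) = (h - 5)*(h + 2)*(h + 3)*(h^2 - 16) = (h - 5)*(h - 4)*(h + 2)*(h + 3)*(h + 4)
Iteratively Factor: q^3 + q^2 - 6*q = (q + 3)*(q^2 - 2*q) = (q - 2)*(q + 3)*(q)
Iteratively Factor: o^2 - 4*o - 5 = (o + 1)*(o - 5)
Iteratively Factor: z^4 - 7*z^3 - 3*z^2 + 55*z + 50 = (z + 2)*(z^3 - 9*z^2 + 15*z + 25) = (z + 1)*(z + 2)*(z^2 - 10*z + 25) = (z - 5)*(z + 1)*(z + 2)*(z - 5)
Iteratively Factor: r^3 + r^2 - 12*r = (r)*(r^2 + r - 12) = r*(r + 4)*(r - 3)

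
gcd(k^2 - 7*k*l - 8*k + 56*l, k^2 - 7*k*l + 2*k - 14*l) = k - 7*l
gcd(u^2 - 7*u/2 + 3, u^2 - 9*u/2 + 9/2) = u - 3/2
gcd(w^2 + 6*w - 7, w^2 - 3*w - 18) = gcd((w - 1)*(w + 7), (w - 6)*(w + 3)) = 1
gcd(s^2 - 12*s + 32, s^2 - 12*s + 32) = s^2 - 12*s + 32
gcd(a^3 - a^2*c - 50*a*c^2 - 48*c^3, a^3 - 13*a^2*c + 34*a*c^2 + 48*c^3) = a^2 - 7*a*c - 8*c^2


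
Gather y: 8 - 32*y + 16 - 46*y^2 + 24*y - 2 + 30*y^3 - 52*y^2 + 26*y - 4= 30*y^3 - 98*y^2 + 18*y + 18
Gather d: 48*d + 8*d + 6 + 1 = 56*d + 7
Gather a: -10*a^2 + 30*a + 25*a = -10*a^2 + 55*a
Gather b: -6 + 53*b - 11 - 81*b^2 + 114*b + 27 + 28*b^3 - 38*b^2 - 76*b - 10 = 28*b^3 - 119*b^2 + 91*b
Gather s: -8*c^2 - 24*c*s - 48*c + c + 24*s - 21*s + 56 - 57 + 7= -8*c^2 - 47*c + s*(3 - 24*c) + 6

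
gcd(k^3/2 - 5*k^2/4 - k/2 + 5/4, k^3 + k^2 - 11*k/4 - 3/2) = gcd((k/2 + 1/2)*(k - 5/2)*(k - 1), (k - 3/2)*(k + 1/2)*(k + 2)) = 1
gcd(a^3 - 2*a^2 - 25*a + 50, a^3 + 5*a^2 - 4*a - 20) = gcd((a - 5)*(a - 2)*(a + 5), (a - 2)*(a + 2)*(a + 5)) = a^2 + 3*a - 10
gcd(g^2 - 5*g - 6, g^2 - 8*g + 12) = g - 6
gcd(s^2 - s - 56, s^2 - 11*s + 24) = s - 8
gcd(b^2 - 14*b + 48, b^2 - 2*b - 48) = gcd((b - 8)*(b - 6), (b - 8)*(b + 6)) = b - 8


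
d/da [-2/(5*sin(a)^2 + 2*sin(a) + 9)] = 4*(5*sin(a) + 1)*cos(a)/(5*sin(a)^2 + 2*sin(a) + 9)^2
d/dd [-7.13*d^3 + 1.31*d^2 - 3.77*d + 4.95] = -21.39*d^2 + 2.62*d - 3.77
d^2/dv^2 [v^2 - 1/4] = 2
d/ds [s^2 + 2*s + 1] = 2*s + 2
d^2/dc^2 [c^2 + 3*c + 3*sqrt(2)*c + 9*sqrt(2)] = 2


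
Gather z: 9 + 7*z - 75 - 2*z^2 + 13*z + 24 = -2*z^2 + 20*z - 42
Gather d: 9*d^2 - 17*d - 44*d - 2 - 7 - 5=9*d^2 - 61*d - 14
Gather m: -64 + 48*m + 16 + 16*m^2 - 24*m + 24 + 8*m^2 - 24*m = 24*m^2 - 24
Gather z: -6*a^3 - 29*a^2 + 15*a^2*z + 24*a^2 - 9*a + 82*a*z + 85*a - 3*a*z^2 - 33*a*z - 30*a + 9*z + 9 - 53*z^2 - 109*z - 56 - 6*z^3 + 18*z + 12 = -6*a^3 - 5*a^2 + 46*a - 6*z^3 + z^2*(-3*a - 53) + z*(15*a^2 + 49*a - 82) - 35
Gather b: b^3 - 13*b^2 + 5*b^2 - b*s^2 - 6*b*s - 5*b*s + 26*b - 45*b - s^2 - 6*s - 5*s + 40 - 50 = b^3 - 8*b^2 + b*(-s^2 - 11*s - 19) - s^2 - 11*s - 10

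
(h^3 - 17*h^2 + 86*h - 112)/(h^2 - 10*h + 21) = (h^2 - 10*h + 16)/(h - 3)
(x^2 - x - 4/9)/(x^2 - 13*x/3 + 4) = (x + 1/3)/(x - 3)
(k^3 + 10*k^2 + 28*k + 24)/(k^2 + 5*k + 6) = (k^2 + 8*k + 12)/(k + 3)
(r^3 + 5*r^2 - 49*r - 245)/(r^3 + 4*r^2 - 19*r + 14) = (r^2 - 2*r - 35)/(r^2 - 3*r + 2)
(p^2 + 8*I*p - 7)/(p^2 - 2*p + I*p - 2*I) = (p + 7*I)/(p - 2)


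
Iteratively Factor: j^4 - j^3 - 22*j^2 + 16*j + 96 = (j + 2)*(j^3 - 3*j^2 - 16*j + 48) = (j - 4)*(j + 2)*(j^2 + j - 12) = (j - 4)*(j + 2)*(j + 4)*(j - 3)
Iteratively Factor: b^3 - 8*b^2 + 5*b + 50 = (b + 2)*(b^2 - 10*b + 25) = (b - 5)*(b + 2)*(b - 5)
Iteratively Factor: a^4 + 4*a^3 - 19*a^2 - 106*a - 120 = (a + 3)*(a^3 + a^2 - 22*a - 40) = (a + 3)*(a + 4)*(a^2 - 3*a - 10) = (a - 5)*(a + 3)*(a + 4)*(a + 2)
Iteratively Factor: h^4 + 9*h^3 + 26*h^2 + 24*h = (h)*(h^3 + 9*h^2 + 26*h + 24) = h*(h + 2)*(h^2 + 7*h + 12) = h*(h + 2)*(h + 4)*(h + 3)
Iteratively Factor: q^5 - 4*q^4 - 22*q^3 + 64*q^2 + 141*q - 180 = (q + 3)*(q^4 - 7*q^3 - q^2 + 67*q - 60) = (q - 4)*(q + 3)*(q^3 - 3*q^2 - 13*q + 15) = (q - 4)*(q - 1)*(q + 3)*(q^2 - 2*q - 15) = (q - 4)*(q - 1)*(q + 3)^2*(q - 5)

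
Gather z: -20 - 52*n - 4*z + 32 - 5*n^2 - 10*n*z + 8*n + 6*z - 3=-5*n^2 - 44*n + z*(2 - 10*n) + 9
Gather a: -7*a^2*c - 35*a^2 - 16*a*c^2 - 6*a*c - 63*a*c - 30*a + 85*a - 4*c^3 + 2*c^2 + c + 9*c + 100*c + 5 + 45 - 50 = a^2*(-7*c - 35) + a*(-16*c^2 - 69*c + 55) - 4*c^3 + 2*c^2 + 110*c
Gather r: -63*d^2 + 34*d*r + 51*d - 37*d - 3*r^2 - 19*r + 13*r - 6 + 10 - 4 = -63*d^2 + 14*d - 3*r^2 + r*(34*d - 6)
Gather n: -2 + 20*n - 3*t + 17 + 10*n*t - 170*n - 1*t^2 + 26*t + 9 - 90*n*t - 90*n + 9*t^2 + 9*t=n*(-80*t - 240) + 8*t^2 + 32*t + 24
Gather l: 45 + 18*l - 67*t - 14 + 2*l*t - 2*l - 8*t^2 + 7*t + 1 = l*(2*t + 16) - 8*t^2 - 60*t + 32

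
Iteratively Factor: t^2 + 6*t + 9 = (t + 3)*(t + 3)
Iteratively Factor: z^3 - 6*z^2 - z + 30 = (z - 3)*(z^2 - 3*z - 10) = (z - 5)*(z - 3)*(z + 2)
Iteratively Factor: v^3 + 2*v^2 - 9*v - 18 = (v - 3)*(v^2 + 5*v + 6) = (v - 3)*(v + 2)*(v + 3)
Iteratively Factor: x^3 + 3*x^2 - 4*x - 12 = (x - 2)*(x^2 + 5*x + 6) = (x - 2)*(x + 2)*(x + 3)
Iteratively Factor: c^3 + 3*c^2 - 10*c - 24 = (c + 2)*(c^2 + c - 12) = (c - 3)*(c + 2)*(c + 4)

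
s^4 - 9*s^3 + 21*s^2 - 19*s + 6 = (s - 6)*(s - 1)^3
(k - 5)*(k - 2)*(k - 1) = k^3 - 8*k^2 + 17*k - 10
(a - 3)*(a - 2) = a^2 - 5*a + 6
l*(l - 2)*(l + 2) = l^3 - 4*l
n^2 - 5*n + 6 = (n - 3)*(n - 2)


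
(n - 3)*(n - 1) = n^2 - 4*n + 3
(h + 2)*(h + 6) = h^2 + 8*h + 12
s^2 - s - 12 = (s - 4)*(s + 3)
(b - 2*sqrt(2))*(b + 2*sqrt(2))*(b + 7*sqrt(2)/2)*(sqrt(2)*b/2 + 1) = sqrt(2)*b^4/2 + 9*b^3/2 - sqrt(2)*b^2/2 - 36*b - 28*sqrt(2)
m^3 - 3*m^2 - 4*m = m*(m - 4)*(m + 1)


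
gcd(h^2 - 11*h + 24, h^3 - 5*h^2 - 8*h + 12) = 1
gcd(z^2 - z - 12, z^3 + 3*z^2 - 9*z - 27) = z + 3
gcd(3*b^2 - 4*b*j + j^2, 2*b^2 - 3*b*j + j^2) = b - j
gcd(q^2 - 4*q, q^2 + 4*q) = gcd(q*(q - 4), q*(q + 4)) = q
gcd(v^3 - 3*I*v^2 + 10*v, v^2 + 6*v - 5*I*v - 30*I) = v - 5*I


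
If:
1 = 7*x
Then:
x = 1/7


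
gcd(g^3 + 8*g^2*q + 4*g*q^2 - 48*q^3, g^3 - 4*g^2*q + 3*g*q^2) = 1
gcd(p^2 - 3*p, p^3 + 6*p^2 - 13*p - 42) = p - 3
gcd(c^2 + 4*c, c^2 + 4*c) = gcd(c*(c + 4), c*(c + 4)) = c^2 + 4*c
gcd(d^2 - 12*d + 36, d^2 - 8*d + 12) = d - 6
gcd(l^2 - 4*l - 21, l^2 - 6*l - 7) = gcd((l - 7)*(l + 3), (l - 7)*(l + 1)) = l - 7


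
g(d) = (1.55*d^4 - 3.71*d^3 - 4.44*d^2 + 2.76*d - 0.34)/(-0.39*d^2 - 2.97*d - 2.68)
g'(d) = (0.78*d + 2.97)*(1.55*d^4 - 3.71*d^3 - 4.44*d^2 + 2.76*d - 0.34)/(-0.39*d^2 - 2.97*d - 2.68)^2 + (6.2*d^3 - 11.13*d^2 - 8.88*d + 2.76)/(-0.39*d^2 - 2.97*d - 2.68)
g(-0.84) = 6.13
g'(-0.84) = -27.96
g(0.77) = 0.38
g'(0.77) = 1.25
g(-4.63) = 358.66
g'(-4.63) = -383.71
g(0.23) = -0.01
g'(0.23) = -0.06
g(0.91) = 0.57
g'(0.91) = 1.36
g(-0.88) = 7.46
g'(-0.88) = -40.10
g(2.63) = 1.30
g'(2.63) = -1.65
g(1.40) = 1.24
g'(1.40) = 1.24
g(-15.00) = -1960.53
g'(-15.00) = 134.65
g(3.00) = 0.44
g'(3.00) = -3.03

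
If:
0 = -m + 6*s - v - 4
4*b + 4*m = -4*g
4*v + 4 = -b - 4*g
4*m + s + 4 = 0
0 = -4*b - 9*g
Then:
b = 972/493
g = -432/493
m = -540/493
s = 188/493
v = -304/493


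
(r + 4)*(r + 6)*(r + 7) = r^3 + 17*r^2 + 94*r + 168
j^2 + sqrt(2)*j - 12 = (j - 2*sqrt(2))*(j + 3*sqrt(2))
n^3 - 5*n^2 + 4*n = n*(n - 4)*(n - 1)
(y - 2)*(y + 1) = y^2 - y - 2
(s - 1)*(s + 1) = s^2 - 1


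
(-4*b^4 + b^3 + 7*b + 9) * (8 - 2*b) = 8*b^5 - 34*b^4 + 8*b^3 - 14*b^2 + 38*b + 72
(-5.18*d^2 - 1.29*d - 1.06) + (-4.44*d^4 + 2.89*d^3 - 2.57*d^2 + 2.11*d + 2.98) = -4.44*d^4 + 2.89*d^3 - 7.75*d^2 + 0.82*d + 1.92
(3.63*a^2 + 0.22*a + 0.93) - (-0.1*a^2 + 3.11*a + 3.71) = 3.73*a^2 - 2.89*a - 2.78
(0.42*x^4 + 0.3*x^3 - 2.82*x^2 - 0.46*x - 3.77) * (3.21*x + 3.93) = 1.3482*x^5 + 2.6136*x^4 - 7.8732*x^3 - 12.5592*x^2 - 13.9095*x - 14.8161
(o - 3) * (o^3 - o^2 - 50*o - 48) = o^4 - 4*o^3 - 47*o^2 + 102*o + 144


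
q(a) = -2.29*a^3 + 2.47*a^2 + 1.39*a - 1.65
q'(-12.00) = -1047.17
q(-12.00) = 4294.47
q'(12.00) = -928.61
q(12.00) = -3586.41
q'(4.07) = -92.31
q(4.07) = -109.47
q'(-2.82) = -67.17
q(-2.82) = 65.43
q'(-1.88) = -32.18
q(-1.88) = 19.68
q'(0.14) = 1.95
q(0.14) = -1.41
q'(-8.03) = -481.26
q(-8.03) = 1332.18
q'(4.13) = -95.39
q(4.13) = -115.10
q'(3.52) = -66.34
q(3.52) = -66.03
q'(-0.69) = -5.29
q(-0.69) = -0.68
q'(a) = -6.87*a^2 + 4.94*a + 1.39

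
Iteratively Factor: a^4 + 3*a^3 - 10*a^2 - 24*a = (a - 3)*(a^3 + 6*a^2 + 8*a) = (a - 3)*(a + 2)*(a^2 + 4*a) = a*(a - 3)*(a + 2)*(a + 4)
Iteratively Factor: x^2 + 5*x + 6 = (x + 2)*(x + 3)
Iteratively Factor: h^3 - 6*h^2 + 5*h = (h - 5)*(h^2 - h) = h*(h - 5)*(h - 1)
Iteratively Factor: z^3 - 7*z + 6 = (z + 3)*(z^2 - 3*z + 2) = (z - 2)*(z + 3)*(z - 1)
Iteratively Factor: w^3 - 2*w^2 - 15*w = (w)*(w^2 - 2*w - 15) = w*(w - 5)*(w + 3)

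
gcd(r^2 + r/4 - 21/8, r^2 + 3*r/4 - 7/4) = r + 7/4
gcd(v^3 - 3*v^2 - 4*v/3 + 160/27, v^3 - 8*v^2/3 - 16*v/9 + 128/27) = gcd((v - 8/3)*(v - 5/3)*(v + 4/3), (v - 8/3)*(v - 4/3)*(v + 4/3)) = v^2 - 4*v/3 - 32/9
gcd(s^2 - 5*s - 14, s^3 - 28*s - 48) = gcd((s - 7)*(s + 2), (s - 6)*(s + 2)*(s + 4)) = s + 2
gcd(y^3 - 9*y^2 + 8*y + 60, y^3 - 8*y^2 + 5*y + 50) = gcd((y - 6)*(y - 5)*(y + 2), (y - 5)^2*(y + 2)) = y^2 - 3*y - 10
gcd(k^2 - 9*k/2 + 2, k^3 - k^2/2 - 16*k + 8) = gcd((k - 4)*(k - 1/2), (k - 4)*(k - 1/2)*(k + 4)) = k^2 - 9*k/2 + 2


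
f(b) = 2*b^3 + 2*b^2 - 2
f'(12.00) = 912.00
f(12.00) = 3742.00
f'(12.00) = 912.00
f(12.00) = 3742.00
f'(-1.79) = 12.06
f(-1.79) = -7.06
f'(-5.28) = 146.15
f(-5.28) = -240.64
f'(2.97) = 64.81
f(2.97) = 68.04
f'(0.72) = 5.99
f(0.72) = -0.22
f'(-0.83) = 0.81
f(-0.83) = -1.77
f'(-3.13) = 46.26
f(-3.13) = -43.73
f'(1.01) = 10.16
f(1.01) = 2.10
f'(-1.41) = 6.29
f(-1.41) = -3.63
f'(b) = 6*b^2 + 4*b = 2*b*(3*b + 2)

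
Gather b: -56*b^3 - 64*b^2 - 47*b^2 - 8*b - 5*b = -56*b^3 - 111*b^2 - 13*b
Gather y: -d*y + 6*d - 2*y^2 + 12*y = 6*d - 2*y^2 + y*(12 - d)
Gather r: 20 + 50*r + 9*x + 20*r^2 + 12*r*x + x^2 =20*r^2 + r*(12*x + 50) + x^2 + 9*x + 20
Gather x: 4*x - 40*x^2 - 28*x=-40*x^2 - 24*x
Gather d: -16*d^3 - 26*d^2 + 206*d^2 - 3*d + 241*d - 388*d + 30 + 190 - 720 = -16*d^3 + 180*d^2 - 150*d - 500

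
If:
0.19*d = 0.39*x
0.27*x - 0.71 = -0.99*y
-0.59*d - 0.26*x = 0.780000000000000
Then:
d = -1.09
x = -0.53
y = 0.86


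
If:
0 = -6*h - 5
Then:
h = -5/6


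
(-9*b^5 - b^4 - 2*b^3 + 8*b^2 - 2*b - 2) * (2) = -18*b^5 - 2*b^4 - 4*b^3 + 16*b^2 - 4*b - 4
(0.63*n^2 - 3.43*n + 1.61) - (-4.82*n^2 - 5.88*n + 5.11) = 5.45*n^2 + 2.45*n - 3.5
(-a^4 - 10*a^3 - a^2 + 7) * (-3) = 3*a^4 + 30*a^3 + 3*a^2 - 21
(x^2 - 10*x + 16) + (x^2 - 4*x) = 2*x^2 - 14*x + 16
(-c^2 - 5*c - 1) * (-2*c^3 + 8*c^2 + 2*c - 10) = 2*c^5 + 2*c^4 - 40*c^3 - 8*c^2 + 48*c + 10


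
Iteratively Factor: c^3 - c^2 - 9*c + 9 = (c - 3)*(c^2 + 2*c - 3) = (c - 3)*(c - 1)*(c + 3)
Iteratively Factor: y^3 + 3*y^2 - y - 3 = (y - 1)*(y^2 + 4*y + 3) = (y - 1)*(y + 3)*(y + 1)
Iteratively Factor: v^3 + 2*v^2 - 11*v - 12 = (v + 4)*(v^2 - 2*v - 3) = (v - 3)*(v + 4)*(v + 1)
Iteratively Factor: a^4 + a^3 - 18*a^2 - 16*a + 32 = (a - 4)*(a^3 + 5*a^2 + 2*a - 8) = (a - 4)*(a + 4)*(a^2 + a - 2) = (a - 4)*(a + 2)*(a + 4)*(a - 1)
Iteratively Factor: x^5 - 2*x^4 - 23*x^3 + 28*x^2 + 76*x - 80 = (x - 5)*(x^4 + 3*x^3 - 8*x^2 - 12*x + 16) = (x - 5)*(x + 2)*(x^3 + x^2 - 10*x + 8) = (x - 5)*(x + 2)*(x + 4)*(x^2 - 3*x + 2) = (x - 5)*(x - 2)*(x + 2)*(x + 4)*(x - 1)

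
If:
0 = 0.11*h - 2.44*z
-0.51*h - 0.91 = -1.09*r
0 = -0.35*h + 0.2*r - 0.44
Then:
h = -1.06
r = 0.34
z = -0.05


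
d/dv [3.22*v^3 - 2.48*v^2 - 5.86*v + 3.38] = 9.66*v^2 - 4.96*v - 5.86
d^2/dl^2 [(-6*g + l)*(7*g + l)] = 2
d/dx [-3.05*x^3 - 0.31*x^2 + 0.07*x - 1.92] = -9.15*x^2 - 0.62*x + 0.07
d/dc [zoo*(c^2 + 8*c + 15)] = zoo*(c + 4)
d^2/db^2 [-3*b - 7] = 0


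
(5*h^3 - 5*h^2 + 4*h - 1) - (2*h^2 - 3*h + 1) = 5*h^3 - 7*h^2 + 7*h - 2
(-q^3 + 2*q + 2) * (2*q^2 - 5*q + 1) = -2*q^5 + 5*q^4 + 3*q^3 - 6*q^2 - 8*q + 2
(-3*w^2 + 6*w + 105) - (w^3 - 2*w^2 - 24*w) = -w^3 - w^2 + 30*w + 105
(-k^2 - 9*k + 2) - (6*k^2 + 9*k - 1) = -7*k^2 - 18*k + 3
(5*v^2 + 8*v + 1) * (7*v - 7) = 35*v^3 + 21*v^2 - 49*v - 7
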